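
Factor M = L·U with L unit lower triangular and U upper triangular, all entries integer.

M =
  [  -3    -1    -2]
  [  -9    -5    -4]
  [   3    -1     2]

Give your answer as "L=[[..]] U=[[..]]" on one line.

  R1 -= 3·R0 → [0,-2,2]
  R2 -= -1·R0 → [0,-2,0]
  R2 -= 1·R1 → [0,0,-2]

L=[[1,0,0],[3,1,0],[-1,1,1]] U=[[-3,-1,-2],[0,-2,2],[0,0,-2]]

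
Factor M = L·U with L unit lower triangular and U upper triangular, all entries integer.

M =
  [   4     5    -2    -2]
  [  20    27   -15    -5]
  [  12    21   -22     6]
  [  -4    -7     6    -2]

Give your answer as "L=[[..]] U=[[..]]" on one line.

L=[[1,0,0,0],[5,1,0,0],[3,3,1,0],[-1,-1,1,1]] U=[[4,5,-2,-2],[0,2,-5,5],[0,0,-1,-3],[0,0,0,4]]

  r1 -= 5·r0 → [0,2,-5,5]
  r2 -= 3·r0 → [0,6,-16,12]
  r3 -= -1·r0 → [0,-2,4,-4]
  r2 -= 3·r1 → [0,0,-1,-3]
  r3 -= -1·r1 → [0,0,-1,1]
  r3 -= 1·r2 → [0,0,0,4]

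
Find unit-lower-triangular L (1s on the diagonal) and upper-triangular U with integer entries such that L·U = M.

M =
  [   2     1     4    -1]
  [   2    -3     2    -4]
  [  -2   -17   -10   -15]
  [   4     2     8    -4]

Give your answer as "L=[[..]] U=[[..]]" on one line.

  r1 -= 1·r0 → [0,-4,-2,-3]
  r2 -= -1·r0 → [0,-16,-6,-16]
  r3 -= 2·r0 → [0,0,0,-2]
  r2 -= 4·r1 → [0,0,2,-4]
  r3 -= 0·r1 → [0,0,0,-2]
  r3 -= 0·r2 → [0,0,0,-2]

L=[[1,0,0,0],[1,1,0,0],[-1,4,1,0],[2,0,0,1]] U=[[2,1,4,-1],[0,-4,-2,-3],[0,0,2,-4],[0,0,0,-2]]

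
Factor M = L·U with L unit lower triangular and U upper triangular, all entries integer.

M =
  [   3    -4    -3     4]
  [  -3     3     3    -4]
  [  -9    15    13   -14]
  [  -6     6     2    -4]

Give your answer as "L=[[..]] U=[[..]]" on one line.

L=[[1,0,0,0],[-1,1,0,0],[-3,-3,1,0],[-2,2,-1,1]] U=[[3,-4,-3,4],[0,-1,0,0],[0,0,4,-2],[0,0,0,2]]

  row1 -= -1·row0 → [0,-1,0,0]
  row2 -= -3·row0 → [0,3,4,-2]
  row3 -= -2·row0 → [0,-2,-4,4]
  row2 -= -3·row1 → [0,0,4,-2]
  row3 -= 2·row1 → [0,0,-4,4]
  row3 -= -1·row2 → [0,0,0,2]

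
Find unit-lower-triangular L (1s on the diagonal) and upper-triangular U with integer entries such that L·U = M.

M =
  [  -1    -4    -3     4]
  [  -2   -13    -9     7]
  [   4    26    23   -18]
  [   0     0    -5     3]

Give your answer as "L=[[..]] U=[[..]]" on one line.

L=[[1,0,0,0],[2,1,0,0],[-4,-2,1,0],[0,0,-1,1]] U=[[-1,-4,-3,4],[0,-5,-3,-1],[0,0,5,-4],[0,0,0,-1]]

  R1 -= 2·R0 → [0,-5,-3,-1]
  R2 -= -4·R0 → [0,10,11,-2]
  R3 -= 0·R0 → [0,0,-5,3]
  R2 -= -2·R1 → [0,0,5,-4]
  R3 -= 0·R1 → [0,0,-5,3]
  R3 -= -1·R2 → [0,0,0,-1]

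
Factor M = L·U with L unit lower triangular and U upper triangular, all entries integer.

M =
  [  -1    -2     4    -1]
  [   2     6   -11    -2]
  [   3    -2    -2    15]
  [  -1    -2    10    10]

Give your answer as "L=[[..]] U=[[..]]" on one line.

L=[[1,0,0,0],[-2,1,0,0],[-3,-4,1,0],[1,0,-3,1]] U=[[-1,-2,4,-1],[0,2,-3,-4],[0,0,-2,-4],[0,0,0,-1]]

  row1 -= -2·row0 → [0,2,-3,-4]
  row2 -= -3·row0 → [0,-8,10,12]
  row3 -= 1·row0 → [0,0,6,11]
  row2 -= -4·row1 → [0,0,-2,-4]
  row3 -= 0·row1 → [0,0,6,11]
  row3 -= -3·row2 → [0,0,0,-1]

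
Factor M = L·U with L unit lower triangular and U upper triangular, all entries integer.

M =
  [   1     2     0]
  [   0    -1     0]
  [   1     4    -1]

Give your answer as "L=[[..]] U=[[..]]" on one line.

  R1 -= 0·R0 → [0,-1,0]
  R2 -= 1·R0 → [0,2,-1]
  R2 -= -2·R1 → [0,0,-1]

L=[[1,0,0],[0,1,0],[1,-2,1]] U=[[1,2,0],[0,-1,0],[0,0,-1]]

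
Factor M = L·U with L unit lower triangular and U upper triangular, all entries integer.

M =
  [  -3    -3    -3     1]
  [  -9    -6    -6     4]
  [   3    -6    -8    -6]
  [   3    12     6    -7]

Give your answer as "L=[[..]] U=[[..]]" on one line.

  row1 -= 3·row0 → [0,3,3,1]
  row2 -= -1·row0 → [0,-9,-11,-5]
  row3 -= -1·row0 → [0,9,3,-6]
  row2 -= -3·row1 → [0,0,-2,-2]
  row3 -= 3·row1 → [0,0,-6,-9]
  row3 -= 3·row2 → [0,0,0,-3]

L=[[1,0,0,0],[3,1,0,0],[-1,-3,1,0],[-1,3,3,1]] U=[[-3,-3,-3,1],[0,3,3,1],[0,0,-2,-2],[0,0,0,-3]]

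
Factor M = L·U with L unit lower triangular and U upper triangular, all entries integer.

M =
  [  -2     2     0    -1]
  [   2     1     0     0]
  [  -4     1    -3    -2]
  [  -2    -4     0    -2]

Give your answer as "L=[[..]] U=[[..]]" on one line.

  row1 -= -1·row0 → [0,3,0,-1]
  row2 -= 2·row0 → [0,-3,-3,0]
  row3 -= 1·row0 → [0,-6,0,-1]
  row2 -= -1·row1 → [0,0,-3,-1]
  row3 -= -2·row1 → [0,0,0,-3]
  row3 -= 0·row2 → [0,0,0,-3]

L=[[1,0,0,0],[-1,1,0,0],[2,-1,1,0],[1,-2,0,1]] U=[[-2,2,0,-1],[0,3,0,-1],[0,0,-3,-1],[0,0,0,-3]]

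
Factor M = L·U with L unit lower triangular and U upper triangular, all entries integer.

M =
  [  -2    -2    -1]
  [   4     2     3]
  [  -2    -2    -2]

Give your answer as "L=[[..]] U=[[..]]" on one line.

  r1 -= -2·r0 → [0,-2,1]
  r2 -= 1·r0 → [0,0,-1]
  r2 -= 0·r1 → [0,0,-1]

L=[[1,0,0],[-2,1,0],[1,0,1]] U=[[-2,-2,-1],[0,-2,1],[0,0,-1]]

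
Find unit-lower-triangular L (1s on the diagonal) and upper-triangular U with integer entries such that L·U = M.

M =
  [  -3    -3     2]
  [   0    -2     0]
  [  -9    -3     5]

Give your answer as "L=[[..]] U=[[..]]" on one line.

  R1 -= 0·R0 → [0,-2,0]
  R2 -= 3·R0 → [0,6,-1]
  R2 -= -3·R1 → [0,0,-1]

L=[[1,0,0],[0,1,0],[3,-3,1]] U=[[-3,-3,2],[0,-2,0],[0,0,-1]]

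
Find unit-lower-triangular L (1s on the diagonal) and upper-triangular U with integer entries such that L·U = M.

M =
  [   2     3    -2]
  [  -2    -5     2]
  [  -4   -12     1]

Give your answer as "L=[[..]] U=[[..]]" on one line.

L=[[1,0,0],[-1,1,0],[-2,3,1]] U=[[2,3,-2],[0,-2,0],[0,0,-3]]

  row1 -= -1·row0 → [0,-2,0]
  row2 -= -2·row0 → [0,-6,-3]
  row2 -= 3·row1 → [0,0,-3]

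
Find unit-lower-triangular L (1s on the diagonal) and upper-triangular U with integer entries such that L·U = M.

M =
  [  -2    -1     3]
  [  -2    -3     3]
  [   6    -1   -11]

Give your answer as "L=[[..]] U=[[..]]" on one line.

  row1 -= 1·row0 → [0,-2,0]
  row2 -= -3·row0 → [0,-4,-2]
  row2 -= 2·row1 → [0,0,-2]

L=[[1,0,0],[1,1,0],[-3,2,1]] U=[[-2,-1,3],[0,-2,0],[0,0,-2]]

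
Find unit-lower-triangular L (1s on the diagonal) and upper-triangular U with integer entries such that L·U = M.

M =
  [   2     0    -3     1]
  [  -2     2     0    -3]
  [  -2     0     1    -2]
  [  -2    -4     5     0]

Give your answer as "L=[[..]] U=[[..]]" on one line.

L=[[1,0,0,0],[-1,1,0,0],[-1,0,1,0],[-1,-2,2,1]] U=[[2,0,-3,1],[0,2,-3,-2],[0,0,-2,-1],[0,0,0,-1]]

  R1 -= -1·R0 → [0,2,-3,-2]
  R2 -= -1·R0 → [0,0,-2,-1]
  R3 -= -1·R0 → [0,-4,2,1]
  R2 -= 0·R1 → [0,0,-2,-1]
  R3 -= -2·R1 → [0,0,-4,-3]
  R3 -= 2·R2 → [0,0,0,-1]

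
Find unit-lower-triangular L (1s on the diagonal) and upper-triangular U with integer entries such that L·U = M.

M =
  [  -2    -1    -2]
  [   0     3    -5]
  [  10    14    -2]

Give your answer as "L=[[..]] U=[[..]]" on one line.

L=[[1,0,0],[0,1,0],[-5,3,1]] U=[[-2,-1,-2],[0,3,-5],[0,0,3]]

  r1 -= 0·r0 → [0,3,-5]
  r2 -= -5·r0 → [0,9,-12]
  r2 -= 3·r1 → [0,0,3]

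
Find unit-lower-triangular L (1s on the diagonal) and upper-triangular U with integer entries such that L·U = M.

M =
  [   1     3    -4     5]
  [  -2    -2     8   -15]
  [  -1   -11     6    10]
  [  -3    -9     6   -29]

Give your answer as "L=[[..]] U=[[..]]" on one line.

L=[[1,0,0,0],[-2,1,0,0],[-1,-2,1,0],[-3,0,-3,1]] U=[[1,3,-4,5],[0,4,0,-5],[0,0,2,5],[0,0,0,1]]

  R1 -= -2·R0 → [0,4,0,-5]
  R2 -= -1·R0 → [0,-8,2,15]
  R3 -= -3·R0 → [0,0,-6,-14]
  R2 -= -2·R1 → [0,0,2,5]
  R3 -= 0·R1 → [0,0,-6,-14]
  R3 -= -3·R2 → [0,0,0,1]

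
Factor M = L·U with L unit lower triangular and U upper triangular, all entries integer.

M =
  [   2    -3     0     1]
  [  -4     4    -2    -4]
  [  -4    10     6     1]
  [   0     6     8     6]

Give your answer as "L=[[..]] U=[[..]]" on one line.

L=[[1,0,0,0],[-2,1,0,0],[-2,-2,1,0],[0,-3,1,1]] U=[[2,-3,0,1],[0,-2,-2,-2],[0,0,2,-1],[0,0,0,1]]

  row1 -= -2·row0 → [0,-2,-2,-2]
  row2 -= -2·row0 → [0,4,6,3]
  row3 -= 0·row0 → [0,6,8,6]
  row2 -= -2·row1 → [0,0,2,-1]
  row3 -= -3·row1 → [0,0,2,0]
  row3 -= 1·row2 → [0,0,0,1]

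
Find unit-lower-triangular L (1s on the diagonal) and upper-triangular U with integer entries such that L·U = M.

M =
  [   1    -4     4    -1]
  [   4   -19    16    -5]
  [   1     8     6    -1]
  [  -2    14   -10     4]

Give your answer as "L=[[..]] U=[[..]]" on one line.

L=[[1,0,0,0],[4,1,0,0],[1,-4,1,0],[-2,-2,-1,1]] U=[[1,-4,4,-1],[0,-3,0,-1],[0,0,2,-4],[0,0,0,-4]]

  row1 -= 4·row0 → [0,-3,0,-1]
  row2 -= 1·row0 → [0,12,2,0]
  row3 -= -2·row0 → [0,6,-2,2]
  row2 -= -4·row1 → [0,0,2,-4]
  row3 -= -2·row1 → [0,0,-2,0]
  row3 -= -1·row2 → [0,0,0,-4]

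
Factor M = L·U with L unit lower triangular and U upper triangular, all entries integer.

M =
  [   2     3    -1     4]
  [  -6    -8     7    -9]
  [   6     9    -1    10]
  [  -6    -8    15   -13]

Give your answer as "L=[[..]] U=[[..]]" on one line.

  R1 -= -3·R0 → [0,1,4,3]
  R2 -= 3·R0 → [0,0,2,-2]
  R3 -= -3·R0 → [0,1,12,-1]
  R2 -= 0·R1 → [0,0,2,-2]
  R3 -= 1·R1 → [0,0,8,-4]
  R3 -= 4·R2 → [0,0,0,4]

L=[[1,0,0,0],[-3,1,0,0],[3,0,1,0],[-3,1,4,1]] U=[[2,3,-1,4],[0,1,4,3],[0,0,2,-2],[0,0,0,4]]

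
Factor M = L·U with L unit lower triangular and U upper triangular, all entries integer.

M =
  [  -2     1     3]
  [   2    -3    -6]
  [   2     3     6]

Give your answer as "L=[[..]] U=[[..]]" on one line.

  R1 -= -1·R0 → [0,-2,-3]
  R2 -= -1·R0 → [0,4,9]
  R2 -= -2·R1 → [0,0,3]

L=[[1,0,0],[-1,1,0],[-1,-2,1]] U=[[-2,1,3],[0,-2,-3],[0,0,3]]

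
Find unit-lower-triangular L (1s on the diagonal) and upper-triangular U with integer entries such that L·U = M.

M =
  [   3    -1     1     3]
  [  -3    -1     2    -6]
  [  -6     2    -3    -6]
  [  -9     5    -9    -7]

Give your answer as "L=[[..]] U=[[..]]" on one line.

  row1 -= -1·row0 → [0,-2,3,-3]
  row2 -= -2·row0 → [0,0,-1,0]
  row3 -= -3·row0 → [0,2,-6,2]
  row2 -= 0·row1 → [0,0,-1,0]
  row3 -= -1·row1 → [0,0,-3,-1]
  row3 -= 3·row2 → [0,0,0,-1]

L=[[1,0,0,0],[-1,1,0,0],[-2,0,1,0],[-3,-1,3,1]] U=[[3,-1,1,3],[0,-2,3,-3],[0,0,-1,0],[0,0,0,-1]]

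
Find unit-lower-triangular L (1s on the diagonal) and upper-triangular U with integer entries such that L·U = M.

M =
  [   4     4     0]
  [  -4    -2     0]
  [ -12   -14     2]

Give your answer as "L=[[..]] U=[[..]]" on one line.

L=[[1,0,0],[-1,1,0],[-3,-1,1]] U=[[4,4,0],[0,2,0],[0,0,2]]

  r1 -= -1·r0 → [0,2,0]
  r2 -= -3·r0 → [0,-2,2]
  r2 -= -1·r1 → [0,0,2]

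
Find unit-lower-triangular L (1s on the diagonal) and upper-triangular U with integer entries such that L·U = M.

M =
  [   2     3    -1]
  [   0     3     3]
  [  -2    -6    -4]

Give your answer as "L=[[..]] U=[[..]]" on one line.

L=[[1,0,0],[0,1,0],[-1,-1,1]] U=[[2,3,-1],[0,3,3],[0,0,-2]]

  r1 -= 0·r0 → [0,3,3]
  r2 -= -1·r0 → [0,-3,-5]
  r2 -= -1·r1 → [0,0,-2]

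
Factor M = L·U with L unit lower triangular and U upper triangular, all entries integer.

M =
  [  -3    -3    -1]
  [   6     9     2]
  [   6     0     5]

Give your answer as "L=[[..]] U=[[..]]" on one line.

  row1 -= -2·row0 → [0,3,0]
  row2 -= -2·row0 → [0,-6,3]
  row2 -= -2·row1 → [0,0,3]

L=[[1,0,0],[-2,1,0],[-2,-2,1]] U=[[-3,-3,-1],[0,3,0],[0,0,3]]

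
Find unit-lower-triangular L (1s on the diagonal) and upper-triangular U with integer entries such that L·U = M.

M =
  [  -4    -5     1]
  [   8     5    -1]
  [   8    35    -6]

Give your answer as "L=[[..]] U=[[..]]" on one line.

L=[[1,0,0],[-2,1,0],[-2,-5,1]] U=[[-4,-5,1],[0,-5,1],[0,0,1]]

  r1 -= -2·r0 → [0,-5,1]
  r2 -= -2·r0 → [0,25,-4]
  r2 -= -5·r1 → [0,0,1]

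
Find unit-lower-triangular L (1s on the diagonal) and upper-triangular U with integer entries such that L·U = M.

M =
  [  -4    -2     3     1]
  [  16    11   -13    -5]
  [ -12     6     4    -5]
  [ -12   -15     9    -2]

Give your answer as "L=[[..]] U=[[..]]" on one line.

L=[[1,0,0,0],[-4,1,0,0],[3,4,1,0],[3,-3,3,1]] U=[[-4,-2,3,1],[0,3,-1,-1],[0,0,-1,-4],[0,0,0,4]]

  row1 -= -4·row0 → [0,3,-1,-1]
  row2 -= 3·row0 → [0,12,-5,-8]
  row3 -= 3·row0 → [0,-9,0,-5]
  row2 -= 4·row1 → [0,0,-1,-4]
  row3 -= -3·row1 → [0,0,-3,-8]
  row3 -= 3·row2 → [0,0,0,4]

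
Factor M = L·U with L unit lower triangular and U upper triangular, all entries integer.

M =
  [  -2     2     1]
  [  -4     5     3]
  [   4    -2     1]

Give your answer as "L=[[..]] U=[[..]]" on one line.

L=[[1,0,0],[2,1,0],[-2,2,1]] U=[[-2,2,1],[0,1,1],[0,0,1]]

  R1 -= 2·R0 → [0,1,1]
  R2 -= -2·R0 → [0,2,3]
  R2 -= 2·R1 → [0,0,1]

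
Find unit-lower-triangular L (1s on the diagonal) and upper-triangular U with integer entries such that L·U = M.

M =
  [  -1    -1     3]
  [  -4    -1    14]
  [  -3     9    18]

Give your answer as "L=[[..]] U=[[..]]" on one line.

  r1 -= 4·r0 → [0,3,2]
  r2 -= 3·r0 → [0,12,9]
  r2 -= 4·r1 → [0,0,1]

L=[[1,0,0],[4,1,0],[3,4,1]] U=[[-1,-1,3],[0,3,2],[0,0,1]]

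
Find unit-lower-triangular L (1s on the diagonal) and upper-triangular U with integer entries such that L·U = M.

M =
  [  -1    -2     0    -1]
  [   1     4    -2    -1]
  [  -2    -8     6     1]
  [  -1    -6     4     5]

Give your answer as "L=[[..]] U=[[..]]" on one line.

L=[[1,0,0,0],[-1,1,0,0],[2,-2,1,0],[1,-2,0,1]] U=[[-1,-2,0,-1],[0,2,-2,-2],[0,0,2,-1],[0,0,0,2]]

  R1 -= -1·R0 → [0,2,-2,-2]
  R2 -= 2·R0 → [0,-4,6,3]
  R3 -= 1·R0 → [0,-4,4,6]
  R2 -= -2·R1 → [0,0,2,-1]
  R3 -= -2·R1 → [0,0,0,2]
  R3 -= 0·R2 → [0,0,0,2]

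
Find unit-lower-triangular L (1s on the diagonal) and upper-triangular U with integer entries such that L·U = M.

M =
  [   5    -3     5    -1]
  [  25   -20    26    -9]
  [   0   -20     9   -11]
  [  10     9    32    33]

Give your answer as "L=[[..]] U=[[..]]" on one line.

L=[[1,0,0,0],[5,1,0,0],[0,4,1,0],[2,-3,5,1]] U=[[5,-3,5,-1],[0,-5,1,-4],[0,0,5,5],[0,0,0,-2]]

  r1 -= 5·r0 → [0,-5,1,-4]
  r2 -= 0·r0 → [0,-20,9,-11]
  r3 -= 2·r0 → [0,15,22,35]
  r2 -= 4·r1 → [0,0,5,5]
  r3 -= -3·r1 → [0,0,25,23]
  r3 -= 5·r2 → [0,0,0,-2]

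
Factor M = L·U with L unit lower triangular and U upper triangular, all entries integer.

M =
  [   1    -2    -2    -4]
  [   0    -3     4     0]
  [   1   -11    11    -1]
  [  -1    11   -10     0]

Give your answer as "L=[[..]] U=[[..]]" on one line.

L=[[1,0,0,0],[0,1,0,0],[1,3,1,0],[-1,-3,0,1]] U=[[1,-2,-2,-4],[0,-3,4,0],[0,0,1,3],[0,0,0,-4]]

  row1 -= 0·row0 → [0,-3,4,0]
  row2 -= 1·row0 → [0,-9,13,3]
  row3 -= -1·row0 → [0,9,-12,-4]
  row2 -= 3·row1 → [0,0,1,3]
  row3 -= -3·row1 → [0,0,0,-4]
  row3 -= 0·row2 → [0,0,0,-4]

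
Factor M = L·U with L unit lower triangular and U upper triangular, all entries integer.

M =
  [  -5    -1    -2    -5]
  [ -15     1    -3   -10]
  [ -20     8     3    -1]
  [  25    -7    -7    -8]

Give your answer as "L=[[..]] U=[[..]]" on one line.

  R1 -= 3·R0 → [0,4,3,5]
  R2 -= 4·R0 → [0,12,11,19]
  R3 -= -5·R0 → [0,-12,-17,-33]
  R2 -= 3·R1 → [0,0,2,4]
  R3 -= -3·R1 → [0,0,-8,-18]
  R3 -= -4·R2 → [0,0,0,-2]

L=[[1,0,0,0],[3,1,0,0],[4,3,1,0],[-5,-3,-4,1]] U=[[-5,-1,-2,-5],[0,4,3,5],[0,0,2,4],[0,0,0,-2]]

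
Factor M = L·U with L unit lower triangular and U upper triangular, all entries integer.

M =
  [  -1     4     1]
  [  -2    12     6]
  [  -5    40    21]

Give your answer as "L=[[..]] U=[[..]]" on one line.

  row1 -= 2·row0 → [0,4,4]
  row2 -= 5·row0 → [0,20,16]
  row2 -= 5·row1 → [0,0,-4]

L=[[1,0,0],[2,1,0],[5,5,1]] U=[[-1,4,1],[0,4,4],[0,0,-4]]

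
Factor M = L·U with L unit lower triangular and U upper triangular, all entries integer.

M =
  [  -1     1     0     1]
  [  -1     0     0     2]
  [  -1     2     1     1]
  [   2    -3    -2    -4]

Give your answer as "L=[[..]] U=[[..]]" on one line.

  row1 -= 1·row0 → [0,-1,0,1]
  row2 -= 1·row0 → [0,1,1,0]
  row3 -= -2·row0 → [0,-1,-2,-2]
  row2 -= -1·row1 → [0,0,1,1]
  row3 -= 1·row1 → [0,0,-2,-3]
  row3 -= -2·row2 → [0,0,0,-1]

L=[[1,0,0,0],[1,1,0,0],[1,-1,1,0],[-2,1,-2,1]] U=[[-1,1,0,1],[0,-1,0,1],[0,0,1,1],[0,0,0,-1]]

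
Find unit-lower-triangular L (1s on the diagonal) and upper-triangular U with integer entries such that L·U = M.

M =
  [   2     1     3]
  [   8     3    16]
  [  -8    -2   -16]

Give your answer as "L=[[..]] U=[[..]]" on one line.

L=[[1,0,0],[4,1,0],[-4,-2,1]] U=[[2,1,3],[0,-1,4],[0,0,4]]

  r1 -= 4·r0 → [0,-1,4]
  r2 -= -4·r0 → [0,2,-4]
  r2 -= -2·r1 → [0,0,4]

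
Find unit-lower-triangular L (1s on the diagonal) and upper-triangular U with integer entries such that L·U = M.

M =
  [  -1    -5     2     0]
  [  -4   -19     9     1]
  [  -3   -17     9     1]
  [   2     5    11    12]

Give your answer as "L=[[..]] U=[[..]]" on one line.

  row1 -= 4·row0 → [0,1,1,1]
  row2 -= 3·row0 → [0,-2,3,1]
  row3 -= -2·row0 → [0,-5,15,12]
  row2 -= -2·row1 → [0,0,5,3]
  row3 -= -5·row1 → [0,0,20,17]
  row3 -= 4·row2 → [0,0,0,5]

L=[[1,0,0,0],[4,1,0,0],[3,-2,1,0],[-2,-5,4,1]] U=[[-1,-5,2,0],[0,1,1,1],[0,0,5,3],[0,0,0,5]]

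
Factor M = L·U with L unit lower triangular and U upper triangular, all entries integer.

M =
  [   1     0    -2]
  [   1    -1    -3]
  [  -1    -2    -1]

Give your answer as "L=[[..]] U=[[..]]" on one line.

  r1 -= 1·r0 → [0,-1,-1]
  r2 -= -1·r0 → [0,-2,-3]
  r2 -= 2·r1 → [0,0,-1]

L=[[1,0,0],[1,1,0],[-1,2,1]] U=[[1,0,-2],[0,-1,-1],[0,0,-1]]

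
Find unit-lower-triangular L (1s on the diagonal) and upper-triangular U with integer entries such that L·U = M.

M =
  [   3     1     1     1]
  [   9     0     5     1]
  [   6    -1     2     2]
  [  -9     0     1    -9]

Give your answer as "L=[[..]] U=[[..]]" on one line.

  row1 -= 3·row0 → [0,-3,2,-2]
  row2 -= 2·row0 → [0,-3,0,0]
  row3 -= -3·row0 → [0,3,4,-6]
  row2 -= 1·row1 → [0,0,-2,2]
  row3 -= -1·row1 → [0,0,6,-8]
  row3 -= -3·row2 → [0,0,0,-2]

L=[[1,0,0,0],[3,1,0,0],[2,1,1,0],[-3,-1,-3,1]] U=[[3,1,1,1],[0,-3,2,-2],[0,0,-2,2],[0,0,0,-2]]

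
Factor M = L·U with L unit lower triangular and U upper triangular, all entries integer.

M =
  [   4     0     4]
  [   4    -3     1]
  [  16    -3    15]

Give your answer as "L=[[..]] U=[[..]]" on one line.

L=[[1,0,0],[1,1,0],[4,1,1]] U=[[4,0,4],[0,-3,-3],[0,0,2]]

  R1 -= 1·R0 → [0,-3,-3]
  R2 -= 4·R0 → [0,-3,-1]
  R2 -= 1·R1 → [0,0,2]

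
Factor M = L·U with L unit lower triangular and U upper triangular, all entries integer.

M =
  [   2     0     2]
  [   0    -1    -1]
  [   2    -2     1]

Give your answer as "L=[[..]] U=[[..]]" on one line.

  r1 -= 0·r0 → [0,-1,-1]
  r2 -= 1·r0 → [0,-2,-1]
  r2 -= 2·r1 → [0,0,1]

L=[[1,0,0],[0,1,0],[1,2,1]] U=[[2,0,2],[0,-1,-1],[0,0,1]]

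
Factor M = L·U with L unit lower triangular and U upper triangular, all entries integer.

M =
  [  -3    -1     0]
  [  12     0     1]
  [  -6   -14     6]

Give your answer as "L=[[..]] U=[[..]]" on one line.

L=[[1,0,0],[-4,1,0],[2,3,1]] U=[[-3,-1,0],[0,-4,1],[0,0,3]]

  row1 -= -4·row0 → [0,-4,1]
  row2 -= 2·row0 → [0,-12,6]
  row2 -= 3·row1 → [0,0,3]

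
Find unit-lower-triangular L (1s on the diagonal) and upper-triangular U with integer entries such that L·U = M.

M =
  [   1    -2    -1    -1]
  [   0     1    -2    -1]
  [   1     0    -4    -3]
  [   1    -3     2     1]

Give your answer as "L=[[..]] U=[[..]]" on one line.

  R1 -= 0·R0 → [0,1,-2,-1]
  R2 -= 1·R0 → [0,2,-3,-2]
  R3 -= 1·R0 → [0,-1,3,2]
  R2 -= 2·R1 → [0,0,1,0]
  R3 -= -1·R1 → [0,0,1,1]
  R3 -= 1·R2 → [0,0,0,1]

L=[[1,0,0,0],[0,1,0,0],[1,2,1,0],[1,-1,1,1]] U=[[1,-2,-1,-1],[0,1,-2,-1],[0,0,1,0],[0,0,0,1]]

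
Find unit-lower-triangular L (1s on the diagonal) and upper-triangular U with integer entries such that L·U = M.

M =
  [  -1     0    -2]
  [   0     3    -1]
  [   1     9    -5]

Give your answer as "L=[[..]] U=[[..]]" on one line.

  row1 -= 0·row0 → [0,3,-1]
  row2 -= -1·row0 → [0,9,-7]
  row2 -= 3·row1 → [0,0,-4]

L=[[1,0,0],[0,1,0],[-1,3,1]] U=[[-1,0,-2],[0,3,-1],[0,0,-4]]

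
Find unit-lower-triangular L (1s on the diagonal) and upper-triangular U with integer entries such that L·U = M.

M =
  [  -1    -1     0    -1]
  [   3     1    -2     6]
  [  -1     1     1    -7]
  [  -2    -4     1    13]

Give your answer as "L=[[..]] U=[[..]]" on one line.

L=[[1,0,0,0],[-3,1,0,0],[1,-1,1,0],[2,1,-3,1]] U=[[-1,-1,0,-1],[0,-2,-2,3],[0,0,-1,-3],[0,0,0,3]]

  row1 -= -3·row0 → [0,-2,-2,3]
  row2 -= 1·row0 → [0,2,1,-6]
  row3 -= 2·row0 → [0,-2,1,15]
  row2 -= -1·row1 → [0,0,-1,-3]
  row3 -= 1·row1 → [0,0,3,12]
  row3 -= -3·row2 → [0,0,0,3]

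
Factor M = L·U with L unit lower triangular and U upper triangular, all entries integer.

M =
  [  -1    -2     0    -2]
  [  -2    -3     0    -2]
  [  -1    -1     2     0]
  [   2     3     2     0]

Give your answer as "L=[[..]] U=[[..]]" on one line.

  row1 -= 2·row0 → [0,1,0,2]
  row2 -= 1·row0 → [0,1,2,2]
  row3 -= -2·row0 → [0,-1,2,-4]
  row2 -= 1·row1 → [0,0,2,0]
  row3 -= -1·row1 → [0,0,2,-2]
  row3 -= 1·row2 → [0,0,0,-2]

L=[[1,0,0,0],[2,1,0,0],[1,1,1,0],[-2,-1,1,1]] U=[[-1,-2,0,-2],[0,1,0,2],[0,0,2,0],[0,0,0,-2]]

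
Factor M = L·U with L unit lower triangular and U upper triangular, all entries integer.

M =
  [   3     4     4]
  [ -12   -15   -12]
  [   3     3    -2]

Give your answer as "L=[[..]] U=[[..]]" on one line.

L=[[1,0,0],[-4,1,0],[1,-1,1]] U=[[3,4,4],[0,1,4],[0,0,-2]]

  row1 -= -4·row0 → [0,1,4]
  row2 -= 1·row0 → [0,-1,-6]
  row2 -= -1·row1 → [0,0,-2]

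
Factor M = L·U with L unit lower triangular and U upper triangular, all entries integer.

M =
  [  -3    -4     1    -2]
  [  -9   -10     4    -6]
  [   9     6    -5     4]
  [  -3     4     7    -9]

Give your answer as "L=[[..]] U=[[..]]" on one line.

L=[[1,0,0,0],[3,1,0,0],[-3,-3,1,0],[1,4,2,1]] U=[[-3,-4,1,-2],[0,2,1,0],[0,0,1,-2],[0,0,0,-3]]

  r1 -= 3·r0 → [0,2,1,0]
  r2 -= -3·r0 → [0,-6,-2,-2]
  r3 -= 1·r0 → [0,8,6,-7]
  r2 -= -3·r1 → [0,0,1,-2]
  r3 -= 4·r1 → [0,0,2,-7]
  r3 -= 2·r2 → [0,0,0,-3]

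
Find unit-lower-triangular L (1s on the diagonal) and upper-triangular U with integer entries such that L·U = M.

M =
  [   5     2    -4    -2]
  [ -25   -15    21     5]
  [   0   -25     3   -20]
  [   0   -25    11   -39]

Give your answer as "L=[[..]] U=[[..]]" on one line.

L=[[1,0,0,0],[-5,1,0,0],[0,5,1,0],[0,5,-3,1]] U=[[5,2,-4,-2],[0,-5,1,-5],[0,0,-2,5],[0,0,0,1]]

  r1 -= -5·r0 → [0,-5,1,-5]
  r2 -= 0·r0 → [0,-25,3,-20]
  r3 -= 0·r0 → [0,-25,11,-39]
  r2 -= 5·r1 → [0,0,-2,5]
  r3 -= 5·r1 → [0,0,6,-14]
  r3 -= -3·r2 → [0,0,0,1]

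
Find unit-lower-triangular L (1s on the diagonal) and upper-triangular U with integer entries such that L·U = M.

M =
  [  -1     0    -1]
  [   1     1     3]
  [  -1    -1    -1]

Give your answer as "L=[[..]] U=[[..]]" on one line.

L=[[1,0,0],[-1,1,0],[1,-1,1]] U=[[-1,0,-1],[0,1,2],[0,0,2]]

  R1 -= -1·R0 → [0,1,2]
  R2 -= 1·R0 → [0,-1,0]
  R2 -= -1·R1 → [0,0,2]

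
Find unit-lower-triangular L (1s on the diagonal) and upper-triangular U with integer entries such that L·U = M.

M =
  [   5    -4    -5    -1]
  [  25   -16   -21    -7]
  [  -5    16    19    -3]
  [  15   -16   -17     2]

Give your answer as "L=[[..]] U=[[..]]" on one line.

L=[[1,0,0,0],[5,1,0,0],[-1,3,1,0],[3,-1,1,1]] U=[[5,-4,-5,-1],[0,4,4,-2],[0,0,2,2],[0,0,0,1]]

  row1 -= 5·row0 → [0,4,4,-2]
  row2 -= -1·row0 → [0,12,14,-4]
  row3 -= 3·row0 → [0,-4,-2,5]
  row2 -= 3·row1 → [0,0,2,2]
  row3 -= -1·row1 → [0,0,2,3]
  row3 -= 1·row2 → [0,0,0,1]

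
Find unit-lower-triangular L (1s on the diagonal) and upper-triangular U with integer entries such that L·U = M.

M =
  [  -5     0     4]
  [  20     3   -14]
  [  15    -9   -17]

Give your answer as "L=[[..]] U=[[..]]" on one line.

  row1 -= -4·row0 → [0,3,2]
  row2 -= -3·row0 → [0,-9,-5]
  row2 -= -3·row1 → [0,0,1]

L=[[1,0,0],[-4,1,0],[-3,-3,1]] U=[[-5,0,4],[0,3,2],[0,0,1]]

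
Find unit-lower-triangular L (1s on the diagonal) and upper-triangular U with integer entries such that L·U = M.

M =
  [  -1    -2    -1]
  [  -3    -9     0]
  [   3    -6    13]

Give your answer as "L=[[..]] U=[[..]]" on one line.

  R1 -= 3·R0 → [0,-3,3]
  R2 -= -3·R0 → [0,-12,10]
  R2 -= 4·R1 → [0,0,-2]

L=[[1,0,0],[3,1,0],[-3,4,1]] U=[[-1,-2,-1],[0,-3,3],[0,0,-2]]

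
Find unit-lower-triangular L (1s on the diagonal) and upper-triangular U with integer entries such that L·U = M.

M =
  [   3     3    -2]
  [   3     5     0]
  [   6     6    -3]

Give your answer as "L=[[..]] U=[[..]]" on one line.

L=[[1,0,0],[1,1,0],[2,0,1]] U=[[3,3,-2],[0,2,2],[0,0,1]]

  r1 -= 1·r0 → [0,2,2]
  r2 -= 2·r0 → [0,0,1]
  r2 -= 0·r1 → [0,0,1]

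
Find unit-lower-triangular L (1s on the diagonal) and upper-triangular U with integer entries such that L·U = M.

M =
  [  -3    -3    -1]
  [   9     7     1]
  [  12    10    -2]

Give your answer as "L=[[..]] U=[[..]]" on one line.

L=[[1,0,0],[-3,1,0],[-4,1,1]] U=[[-3,-3,-1],[0,-2,-2],[0,0,-4]]

  row1 -= -3·row0 → [0,-2,-2]
  row2 -= -4·row0 → [0,-2,-6]
  row2 -= 1·row1 → [0,0,-4]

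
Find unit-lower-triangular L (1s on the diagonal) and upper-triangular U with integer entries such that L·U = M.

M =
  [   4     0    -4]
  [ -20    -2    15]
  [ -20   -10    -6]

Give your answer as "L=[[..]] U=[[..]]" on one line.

  r1 -= -5·r0 → [0,-2,-5]
  r2 -= -5·r0 → [0,-10,-26]
  r2 -= 5·r1 → [0,0,-1]

L=[[1,0,0],[-5,1,0],[-5,5,1]] U=[[4,0,-4],[0,-2,-5],[0,0,-1]]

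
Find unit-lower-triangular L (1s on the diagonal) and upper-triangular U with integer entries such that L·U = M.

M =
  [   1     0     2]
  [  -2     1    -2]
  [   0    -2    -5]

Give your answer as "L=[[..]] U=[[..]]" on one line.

  r1 -= -2·r0 → [0,1,2]
  r2 -= 0·r0 → [0,-2,-5]
  r2 -= -2·r1 → [0,0,-1]

L=[[1,0,0],[-2,1,0],[0,-2,1]] U=[[1,0,2],[0,1,2],[0,0,-1]]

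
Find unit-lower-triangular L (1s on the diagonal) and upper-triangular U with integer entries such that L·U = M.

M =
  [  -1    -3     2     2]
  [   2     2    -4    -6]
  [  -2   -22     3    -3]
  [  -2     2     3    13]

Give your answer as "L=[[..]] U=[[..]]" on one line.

L=[[1,0,0,0],[-2,1,0,0],[2,4,1,0],[2,-2,1,1]] U=[[-1,-3,2,2],[0,-4,0,-2],[0,0,-1,1],[0,0,0,4]]

  row1 -= -2·row0 → [0,-4,0,-2]
  row2 -= 2·row0 → [0,-16,-1,-7]
  row3 -= 2·row0 → [0,8,-1,9]
  row2 -= 4·row1 → [0,0,-1,1]
  row3 -= -2·row1 → [0,0,-1,5]
  row3 -= 1·row2 → [0,0,0,4]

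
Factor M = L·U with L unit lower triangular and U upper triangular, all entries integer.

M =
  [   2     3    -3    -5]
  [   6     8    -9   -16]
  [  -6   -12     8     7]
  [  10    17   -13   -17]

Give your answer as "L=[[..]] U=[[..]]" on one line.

  r1 -= 3·r0 → [0,-1,0,-1]
  r2 -= -3·r0 → [0,-3,-1,-8]
  r3 -= 5·r0 → [0,2,2,8]
  r2 -= 3·r1 → [0,0,-1,-5]
  r3 -= -2·r1 → [0,0,2,6]
  r3 -= -2·r2 → [0,0,0,-4]

L=[[1,0,0,0],[3,1,0,0],[-3,3,1,0],[5,-2,-2,1]] U=[[2,3,-3,-5],[0,-1,0,-1],[0,0,-1,-5],[0,0,0,-4]]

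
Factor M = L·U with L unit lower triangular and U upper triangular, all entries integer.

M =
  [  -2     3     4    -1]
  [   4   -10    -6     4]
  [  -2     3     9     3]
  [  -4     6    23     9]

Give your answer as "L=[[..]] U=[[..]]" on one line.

L=[[1,0,0,0],[-2,1,0,0],[1,0,1,0],[2,0,3,1]] U=[[-2,3,4,-1],[0,-4,2,2],[0,0,5,4],[0,0,0,-1]]

  row1 -= -2·row0 → [0,-4,2,2]
  row2 -= 1·row0 → [0,0,5,4]
  row3 -= 2·row0 → [0,0,15,11]
  row2 -= 0·row1 → [0,0,5,4]
  row3 -= 0·row1 → [0,0,15,11]
  row3 -= 3·row2 → [0,0,0,-1]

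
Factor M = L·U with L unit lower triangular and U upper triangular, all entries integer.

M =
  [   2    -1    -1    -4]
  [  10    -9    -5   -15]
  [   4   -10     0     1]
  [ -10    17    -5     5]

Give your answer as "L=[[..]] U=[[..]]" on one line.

  R1 -= 5·R0 → [0,-4,0,5]
  R2 -= 2·R0 → [0,-8,2,9]
  R3 -= -5·R0 → [0,12,-10,-15]
  R2 -= 2·R1 → [0,0,2,-1]
  R3 -= -3·R1 → [0,0,-10,0]
  R3 -= -5·R2 → [0,0,0,-5]

L=[[1,0,0,0],[5,1,0,0],[2,2,1,0],[-5,-3,-5,1]] U=[[2,-1,-1,-4],[0,-4,0,5],[0,0,2,-1],[0,0,0,-5]]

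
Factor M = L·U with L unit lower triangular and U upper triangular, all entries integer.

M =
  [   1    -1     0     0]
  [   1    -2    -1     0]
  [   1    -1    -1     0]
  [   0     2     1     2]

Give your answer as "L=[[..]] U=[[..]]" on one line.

  R1 -= 1·R0 → [0,-1,-1,0]
  R2 -= 1·R0 → [0,0,-1,0]
  R3 -= 0·R0 → [0,2,1,2]
  R2 -= 0·R1 → [0,0,-1,0]
  R3 -= -2·R1 → [0,0,-1,2]
  R3 -= 1·R2 → [0,0,0,2]

L=[[1,0,0,0],[1,1,0,0],[1,0,1,0],[0,-2,1,1]] U=[[1,-1,0,0],[0,-1,-1,0],[0,0,-1,0],[0,0,0,2]]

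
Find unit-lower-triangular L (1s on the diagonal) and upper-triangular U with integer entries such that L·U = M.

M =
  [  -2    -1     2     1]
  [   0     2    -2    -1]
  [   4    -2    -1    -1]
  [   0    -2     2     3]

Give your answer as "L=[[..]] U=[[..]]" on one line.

  row1 -= 0·row0 → [0,2,-2,-1]
  row2 -= -2·row0 → [0,-4,3,1]
  row3 -= 0·row0 → [0,-2,2,3]
  row2 -= -2·row1 → [0,0,-1,-1]
  row3 -= -1·row1 → [0,0,0,2]
  row3 -= 0·row2 → [0,0,0,2]

L=[[1,0,0,0],[0,1,0,0],[-2,-2,1,0],[0,-1,0,1]] U=[[-2,-1,2,1],[0,2,-2,-1],[0,0,-1,-1],[0,0,0,2]]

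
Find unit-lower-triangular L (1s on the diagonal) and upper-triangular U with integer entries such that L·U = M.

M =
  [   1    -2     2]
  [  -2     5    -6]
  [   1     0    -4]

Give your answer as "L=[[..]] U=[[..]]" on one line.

L=[[1,0,0],[-2,1,0],[1,2,1]] U=[[1,-2,2],[0,1,-2],[0,0,-2]]

  r1 -= -2·r0 → [0,1,-2]
  r2 -= 1·r0 → [0,2,-6]
  r2 -= 2·r1 → [0,0,-2]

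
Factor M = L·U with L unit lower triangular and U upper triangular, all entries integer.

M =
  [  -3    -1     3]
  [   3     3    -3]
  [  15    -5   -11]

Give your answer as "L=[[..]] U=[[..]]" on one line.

  R1 -= -1·R0 → [0,2,0]
  R2 -= -5·R0 → [0,-10,4]
  R2 -= -5·R1 → [0,0,4]

L=[[1,0,0],[-1,1,0],[-5,-5,1]] U=[[-3,-1,3],[0,2,0],[0,0,4]]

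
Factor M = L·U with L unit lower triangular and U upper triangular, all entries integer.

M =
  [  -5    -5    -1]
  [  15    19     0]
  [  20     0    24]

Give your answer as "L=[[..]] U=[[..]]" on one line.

  r1 -= -3·r0 → [0,4,-3]
  r2 -= -4·r0 → [0,-20,20]
  r2 -= -5·r1 → [0,0,5]

L=[[1,0,0],[-3,1,0],[-4,-5,1]] U=[[-5,-5,-1],[0,4,-3],[0,0,5]]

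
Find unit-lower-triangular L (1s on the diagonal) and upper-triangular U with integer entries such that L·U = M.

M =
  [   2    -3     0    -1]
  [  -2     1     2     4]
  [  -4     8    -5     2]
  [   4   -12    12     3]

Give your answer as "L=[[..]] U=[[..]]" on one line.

  row1 -= -1·row0 → [0,-2,2,3]
  row2 -= -2·row0 → [0,2,-5,0]
  row3 -= 2·row0 → [0,-6,12,5]
  row2 -= -1·row1 → [0,0,-3,3]
  row3 -= 3·row1 → [0,0,6,-4]
  row3 -= -2·row2 → [0,0,0,2]

L=[[1,0,0,0],[-1,1,0,0],[-2,-1,1,0],[2,3,-2,1]] U=[[2,-3,0,-1],[0,-2,2,3],[0,0,-3,3],[0,0,0,2]]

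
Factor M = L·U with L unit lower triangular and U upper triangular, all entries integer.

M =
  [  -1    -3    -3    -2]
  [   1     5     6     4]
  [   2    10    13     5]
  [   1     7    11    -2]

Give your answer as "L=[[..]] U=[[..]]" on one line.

L=[[1,0,0,0],[-1,1,0,0],[-2,2,1,0],[-1,2,2,1]] U=[[-1,-3,-3,-2],[0,2,3,2],[0,0,1,-3],[0,0,0,-2]]

  row1 -= -1·row0 → [0,2,3,2]
  row2 -= -2·row0 → [0,4,7,1]
  row3 -= -1·row0 → [0,4,8,-4]
  row2 -= 2·row1 → [0,0,1,-3]
  row3 -= 2·row1 → [0,0,2,-8]
  row3 -= 2·row2 → [0,0,0,-2]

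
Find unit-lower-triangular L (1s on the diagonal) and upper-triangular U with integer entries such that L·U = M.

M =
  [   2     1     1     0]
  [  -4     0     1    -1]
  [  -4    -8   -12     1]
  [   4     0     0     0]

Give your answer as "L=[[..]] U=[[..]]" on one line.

L=[[1,0,0,0],[-2,1,0,0],[-2,-3,1,0],[2,-1,-1,1]] U=[[2,1,1,0],[0,2,3,-1],[0,0,-1,-2],[0,0,0,-3]]

  row1 -= -2·row0 → [0,2,3,-1]
  row2 -= -2·row0 → [0,-6,-10,1]
  row3 -= 2·row0 → [0,-2,-2,0]
  row2 -= -3·row1 → [0,0,-1,-2]
  row3 -= -1·row1 → [0,0,1,-1]
  row3 -= -1·row2 → [0,0,0,-3]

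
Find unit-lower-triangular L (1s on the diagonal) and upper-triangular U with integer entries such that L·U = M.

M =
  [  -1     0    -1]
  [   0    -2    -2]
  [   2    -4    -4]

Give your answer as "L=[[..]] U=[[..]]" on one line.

  row1 -= 0·row0 → [0,-2,-2]
  row2 -= -2·row0 → [0,-4,-6]
  row2 -= 2·row1 → [0,0,-2]

L=[[1,0,0],[0,1,0],[-2,2,1]] U=[[-1,0,-1],[0,-2,-2],[0,0,-2]]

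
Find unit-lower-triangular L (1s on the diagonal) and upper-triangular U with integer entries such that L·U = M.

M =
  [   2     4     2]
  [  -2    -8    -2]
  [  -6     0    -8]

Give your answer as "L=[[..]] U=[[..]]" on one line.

L=[[1,0,0],[-1,1,0],[-3,-3,1]] U=[[2,4,2],[0,-4,0],[0,0,-2]]

  r1 -= -1·r0 → [0,-4,0]
  r2 -= -3·r0 → [0,12,-2]
  r2 -= -3·r1 → [0,0,-2]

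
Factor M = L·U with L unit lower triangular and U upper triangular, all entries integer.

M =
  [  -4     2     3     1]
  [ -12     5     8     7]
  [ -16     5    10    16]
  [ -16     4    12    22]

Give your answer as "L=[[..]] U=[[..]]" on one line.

  row1 -= 3·row0 → [0,-1,-1,4]
  row2 -= 4·row0 → [0,-3,-2,12]
  row3 -= 4·row0 → [0,-4,0,18]
  row2 -= 3·row1 → [0,0,1,0]
  row3 -= 4·row1 → [0,0,4,2]
  row3 -= 4·row2 → [0,0,0,2]

L=[[1,0,0,0],[3,1,0,0],[4,3,1,0],[4,4,4,1]] U=[[-4,2,3,1],[0,-1,-1,4],[0,0,1,0],[0,0,0,2]]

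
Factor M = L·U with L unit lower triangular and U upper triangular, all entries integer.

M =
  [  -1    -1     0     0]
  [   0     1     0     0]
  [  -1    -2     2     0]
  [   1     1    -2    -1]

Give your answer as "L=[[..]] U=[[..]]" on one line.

  r1 -= 0·r0 → [0,1,0,0]
  r2 -= 1·r0 → [0,-1,2,0]
  r3 -= -1·r0 → [0,0,-2,-1]
  r2 -= -1·r1 → [0,0,2,0]
  r3 -= 0·r1 → [0,0,-2,-1]
  r3 -= -1·r2 → [0,0,0,-1]

L=[[1,0,0,0],[0,1,0,0],[1,-1,1,0],[-1,0,-1,1]] U=[[-1,-1,0,0],[0,1,0,0],[0,0,2,0],[0,0,0,-1]]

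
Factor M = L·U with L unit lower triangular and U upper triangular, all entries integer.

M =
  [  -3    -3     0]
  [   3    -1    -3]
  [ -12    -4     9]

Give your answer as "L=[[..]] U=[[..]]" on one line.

L=[[1,0,0],[-1,1,0],[4,-2,1]] U=[[-3,-3,0],[0,-4,-3],[0,0,3]]

  R1 -= -1·R0 → [0,-4,-3]
  R2 -= 4·R0 → [0,8,9]
  R2 -= -2·R1 → [0,0,3]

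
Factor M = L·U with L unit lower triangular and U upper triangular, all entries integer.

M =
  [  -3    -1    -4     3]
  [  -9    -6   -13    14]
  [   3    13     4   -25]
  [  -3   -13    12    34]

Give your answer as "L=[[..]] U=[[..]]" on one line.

L=[[1,0,0,0],[3,1,0,0],[-1,-4,1,0],[1,4,-5,1]] U=[[-3,-1,-4,3],[0,-3,-1,5],[0,0,-4,-2],[0,0,0,1]]

  row1 -= 3·row0 → [0,-3,-1,5]
  row2 -= -1·row0 → [0,12,0,-22]
  row3 -= 1·row0 → [0,-12,16,31]
  row2 -= -4·row1 → [0,0,-4,-2]
  row3 -= 4·row1 → [0,0,20,11]
  row3 -= -5·row2 → [0,0,0,1]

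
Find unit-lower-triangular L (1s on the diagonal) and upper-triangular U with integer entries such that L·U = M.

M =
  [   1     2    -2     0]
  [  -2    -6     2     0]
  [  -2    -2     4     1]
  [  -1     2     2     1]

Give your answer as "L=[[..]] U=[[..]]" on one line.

L=[[1,0,0,0],[-2,1,0,0],[-2,-1,1,0],[-1,-2,2,1]] U=[[1,2,-2,0],[0,-2,-2,0],[0,0,-2,1],[0,0,0,-1]]

  row1 -= -2·row0 → [0,-2,-2,0]
  row2 -= -2·row0 → [0,2,0,1]
  row3 -= -1·row0 → [0,4,0,1]
  row2 -= -1·row1 → [0,0,-2,1]
  row3 -= -2·row1 → [0,0,-4,1]
  row3 -= 2·row2 → [0,0,0,-1]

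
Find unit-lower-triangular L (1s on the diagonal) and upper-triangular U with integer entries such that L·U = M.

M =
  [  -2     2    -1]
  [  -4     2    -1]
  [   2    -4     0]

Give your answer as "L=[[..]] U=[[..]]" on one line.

  R1 -= 2·R0 → [0,-2,1]
  R2 -= -1·R0 → [0,-2,-1]
  R2 -= 1·R1 → [0,0,-2]

L=[[1,0,0],[2,1,0],[-1,1,1]] U=[[-2,2,-1],[0,-2,1],[0,0,-2]]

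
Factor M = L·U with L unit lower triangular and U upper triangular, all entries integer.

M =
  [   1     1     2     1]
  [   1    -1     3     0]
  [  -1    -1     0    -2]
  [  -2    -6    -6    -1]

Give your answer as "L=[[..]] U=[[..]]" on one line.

L=[[1,0,0,0],[1,1,0,0],[-1,0,1,0],[-2,2,-2,1]] U=[[1,1,2,1],[0,-2,1,-1],[0,0,2,-1],[0,0,0,1]]

  row1 -= 1·row0 → [0,-2,1,-1]
  row2 -= -1·row0 → [0,0,2,-1]
  row3 -= -2·row0 → [0,-4,-2,1]
  row2 -= 0·row1 → [0,0,2,-1]
  row3 -= 2·row1 → [0,0,-4,3]
  row3 -= -2·row2 → [0,0,0,1]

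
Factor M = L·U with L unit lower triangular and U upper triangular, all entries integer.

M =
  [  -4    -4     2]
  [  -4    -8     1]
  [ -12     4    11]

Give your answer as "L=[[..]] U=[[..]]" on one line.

  R1 -= 1·R0 → [0,-4,-1]
  R2 -= 3·R0 → [0,16,5]
  R2 -= -4·R1 → [0,0,1]

L=[[1,0,0],[1,1,0],[3,-4,1]] U=[[-4,-4,2],[0,-4,-1],[0,0,1]]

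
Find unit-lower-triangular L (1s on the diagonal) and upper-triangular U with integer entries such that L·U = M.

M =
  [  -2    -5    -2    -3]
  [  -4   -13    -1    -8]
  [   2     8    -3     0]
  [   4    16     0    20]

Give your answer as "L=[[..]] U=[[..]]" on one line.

  R1 -= 2·R0 → [0,-3,3,-2]
  R2 -= -1·R0 → [0,3,-5,-3]
  R3 -= -2·R0 → [0,6,-4,14]
  R2 -= -1·R1 → [0,0,-2,-5]
  R3 -= -2·R1 → [0,0,2,10]
  R3 -= -1·R2 → [0,0,0,5]

L=[[1,0,0,0],[2,1,0,0],[-1,-1,1,0],[-2,-2,-1,1]] U=[[-2,-5,-2,-3],[0,-3,3,-2],[0,0,-2,-5],[0,0,0,5]]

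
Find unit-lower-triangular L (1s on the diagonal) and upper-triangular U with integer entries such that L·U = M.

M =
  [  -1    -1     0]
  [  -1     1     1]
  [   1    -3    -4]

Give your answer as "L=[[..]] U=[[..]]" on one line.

  R1 -= 1·R0 → [0,2,1]
  R2 -= -1·R0 → [0,-4,-4]
  R2 -= -2·R1 → [0,0,-2]

L=[[1,0,0],[1,1,0],[-1,-2,1]] U=[[-1,-1,0],[0,2,1],[0,0,-2]]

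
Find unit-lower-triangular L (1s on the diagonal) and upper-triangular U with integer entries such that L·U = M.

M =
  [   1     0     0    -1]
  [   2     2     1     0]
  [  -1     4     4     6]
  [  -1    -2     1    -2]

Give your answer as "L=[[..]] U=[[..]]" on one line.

  row1 -= 2·row0 → [0,2,1,2]
  row2 -= -1·row0 → [0,4,4,5]
  row3 -= -1·row0 → [0,-2,1,-3]
  row2 -= 2·row1 → [0,0,2,1]
  row3 -= -1·row1 → [0,0,2,-1]
  row3 -= 1·row2 → [0,0,0,-2]

L=[[1,0,0,0],[2,1,0,0],[-1,2,1,0],[-1,-1,1,1]] U=[[1,0,0,-1],[0,2,1,2],[0,0,2,1],[0,0,0,-2]]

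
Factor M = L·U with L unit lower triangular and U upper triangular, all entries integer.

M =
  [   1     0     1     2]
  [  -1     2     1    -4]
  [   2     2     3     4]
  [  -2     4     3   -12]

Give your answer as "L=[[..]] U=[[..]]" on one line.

L=[[1,0,0,0],[-1,1,0,0],[2,1,1,0],[-2,2,-1,1]] U=[[1,0,1,2],[0,2,2,-2],[0,0,-1,2],[0,0,0,-2]]

  r1 -= -1·r0 → [0,2,2,-2]
  r2 -= 2·r0 → [0,2,1,0]
  r3 -= -2·r0 → [0,4,5,-8]
  r2 -= 1·r1 → [0,0,-1,2]
  r3 -= 2·r1 → [0,0,1,-4]
  r3 -= -1·r2 → [0,0,0,-2]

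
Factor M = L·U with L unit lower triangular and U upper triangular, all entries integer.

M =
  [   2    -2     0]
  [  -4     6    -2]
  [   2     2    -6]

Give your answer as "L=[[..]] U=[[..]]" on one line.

  r1 -= -2·r0 → [0,2,-2]
  r2 -= 1·r0 → [0,4,-6]
  r2 -= 2·r1 → [0,0,-2]

L=[[1,0,0],[-2,1,0],[1,2,1]] U=[[2,-2,0],[0,2,-2],[0,0,-2]]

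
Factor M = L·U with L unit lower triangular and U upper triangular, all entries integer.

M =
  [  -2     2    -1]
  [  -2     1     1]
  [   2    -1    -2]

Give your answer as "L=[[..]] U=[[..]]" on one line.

L=[[1,0,0],[1,1,0],[-1,-1,1]] U=[[-2,2,-1],[0,-1,2],[0,0,-1]]

  row1 -= 1·row0 → [0,-1,2]
  row2 -= -1·row0 → [0,1,-3]
  row2 -= -1·row1 → [0,0,-1]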